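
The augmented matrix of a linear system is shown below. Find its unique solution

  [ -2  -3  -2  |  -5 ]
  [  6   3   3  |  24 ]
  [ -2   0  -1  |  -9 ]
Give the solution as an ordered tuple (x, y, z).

R1 -> -1/2·R1
  [  1  3/2   1  |  5/2 ]
  [  6    3   3  |   24 ]
  [ -2    0  -1  |   -9 ]
R2 -> R2 − 6·R1
  [  1  3/2   1  |  5/2 ]
  [  0   -6  -3  |    9 ]
  [ -2    0  -1  |   -9 ]
R3 -> R3 + 2·R1
  [ 1  3/2   1  |  5/2 ]
  [ 0   -6  -3  |    9 ]
  [ 0    3   1  |   -4 ]
R2 -> -1/6·R2
  [ 1  3/2    1  |   5/2 ]
  [ 0    1  1/2  |  -3/2 ]
  [ 0    3    1  |    -4 ]
R3 -> R3 − 3·R2
  [ 1  3/2     1  |   5/2 ]
  [ 0    1   1/2  |  -3/2 ]
  [ 0    0  -1/2  |   1/2 ]
R3 -> -2·R3
  [ 1  3/2    1  |   5/2 ]
  [ 0    1  1/2  |  -3/2 ]
  [ 0    0    1  |    -1 ]
R2 -> R2 − 1/2·R3
  [ 1  3/2  1  |  5/2 ]
  [ 0    1  0  |   -1 ]
  [ 0    0  1  |   -1 ]
R1 -> R1 − R3
  [ 1  3/2  0  |  7/2 ]
  [ 0    1  0  |   -1 ]
  [ 0    0  1  |   -1 ]
R1 -> R1 − 3/2·R2
  [ 1  0  0  |   5 ]
  [ 0  1  0  |  -1 ]
  [ 0  0  1  |  -1 ]
Reading off the last column: x = 5, y = -1, z = -1.

(5, -1, -1)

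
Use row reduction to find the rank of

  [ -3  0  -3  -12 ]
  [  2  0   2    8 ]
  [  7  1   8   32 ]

rank = 2

Multiply r1 by -1/3.
Subtract 2 times r1 from r2.
Subtract 7 times r1 from r3.
Swap r2 and r3.
The reduced form has 2 nonzero rows.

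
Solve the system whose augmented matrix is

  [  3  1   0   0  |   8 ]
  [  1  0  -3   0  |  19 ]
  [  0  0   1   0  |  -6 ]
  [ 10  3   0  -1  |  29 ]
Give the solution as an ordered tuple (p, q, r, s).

R1 ← 1/3·R1
  [  1  1/3   0   0  |  8/3 ]
  [  1    0  -3   0  |   19 ]
  [  0    0   1   0  |   -6 ]
  [ 10    3   0  -1  |   29 ]
R2 ← R2 − R1
  [  1   1/3   0   0  |   8/3 ]
  [  0  -1/3  -3   0  |  49/3 ]
  [  0     0   1   0  |    -6 ]
  [ 10     3   0  -1  |    29 ]
R4 ← R4 − 10·R1
  [ 1   1/3   0   0  |   8/3 ]
  [ 0  -1/3  -3   0  |  49/3 ]
  [ 0     0   1   0  |    -6 ]
  [ 0  -1/3   0  -1  |   7/3 ]
R2 ← -3·R2
  [ 1   1/3  0   0  |  8/3 ]
  [ 0     1  9   0  |  -49 ]
  [ 0     0  1   0  |   -6 ]
  [ 0  -1/3  0  -1  |  7/3 ]
R4 ← R4 + 1/3·R2
  [ 1  1/3  0   0  |  8/3 ]
  [ 0    1  9   0  |  -49 ]
  [ 0    0  1   0  |   -6 ]
  [ 0    0  3  -1  |  -14 ]
R4 ← R4 − 3·R3
  [ 1  1/3  0   0  |  8/3 ]
  [ 0    1  9   0  |  -49 ]
  [ 0    0  1   0  |   -6 ]
  [ 0    0  0  -1  |    4 ]
R4 ← -1·R4
  [ 1  1/3  0  0  |  8/3 ]
  [ 0    1  9  0  |  -49 ]
  [ 0    0  1  0  |   -6 ]
  [ 0    0  0  1  |   -4 ]
R2 ← R2 − 9·R3
  [ 1  1/3  0  0  |  8/3 ]
  [ 0    1  0  0  |    5 ]
  [ 0    0  1  0  |   -6 ]
  [ 0    0  0  1  |   -4 ]
R1 ← R1 − 1/3·R2
  [ 1  0  0  0  |   1 ]
  [ 0  1  0  0  |   5 ]
  [ 0  0  1  0  |  -6 ]
  [ 0  0  0  1  |  -4 ]
Reading off the last column: p = 1, q = 5, r = -6, s = -4.

(1, 5, -6, -4)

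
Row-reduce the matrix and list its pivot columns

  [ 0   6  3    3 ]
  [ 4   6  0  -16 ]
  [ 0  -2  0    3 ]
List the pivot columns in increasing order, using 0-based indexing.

Swap R1 and R2.
  [ 4   6  0  -16 ]
  [ 0   6  3    3 ]
  [ 0  -2  0    3 ]
Multiply R1 by 1/4.
  [ 1  3/2  0  -4 ]
  [ 0    6  3   3 ]
  [ 0   -2  0   3 ]
Multiply R2 by 1/6.
  [ 1  3/2    0   -4 ]
  [ 0    1  1/2  1/2 ]
  [ 0   -2    0    3 ]
Add 2 times R2 to R3.
  [ 1  3/2    0   -4 ]
  [ 0    1  1/2  1/2 ]
  [ 0    0    1    4 ]
Subtract 1/2 times R3 from R2.
  [ 1  3/2  0    -4 ]
  [ 0    1  0  -3/2 ]
  [ 0    0  1     4 ]
Subtract 3/2 times R2 from R1.
  [ 1  0  0  -7/4 ]
  [ 0  1  0  -3/2 ]
  [ 0  0  1     4 ]
Pivot columns are the columns containing a leading 1.

0, 1, 2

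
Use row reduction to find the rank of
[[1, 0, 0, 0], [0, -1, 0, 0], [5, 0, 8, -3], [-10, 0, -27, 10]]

ρ3 := ρ3 − 5·ρ1
  [   1   0    0   0 ]
  [   0  -1    0   0 ]
  [   0   0    8  -3 ]
  [ -10   0  -27  10 ]
ρ4 := ρ4 + 10·ρ1
  [ 1   0    0   0 ]
  [ 0  -1    0   0 ]
  [ 0   0    8  -3 ]
  [ 0   0  -27  10 ]
ρ2 := -1·ρ2
  [ 1  0    0   0 ]
  [ 0  1    0   0 ]
  [ 0  0    8  -3 ]
  [ 0  0  -27  10 ]
ρ3 := 1/8·ρ3
  [ 1  0    0     0 ]
  [ 0  1    0     0 ]
  [ 0  0    1  -3/8 ]
  [ 0  0  -27    10 ]
ρ4 := ρ4 + 27·ρ3
  [ 1  0  0     0 ]
  [ 0  1  0     0 ]
  [ 0  0  1  -3/8 ]
  [ 0  0  0  -1/8 ]
ρ4 := -8·ρ4
  [ 1  0  0     0 ]
  [ 0  1  0     0 ]
  [ 0  0  1  -3/8 ]
  [ 0  0  0     1 ]
ρ3 := ρ3 + 3/8·ρ4
  [ 1  0  0  0 ]
  [ 0  1  0  0 ]
  [ 0  0  1  0 ]
  [ 0  0  0  1 ]
The reduced form has 4 nonzero rows.

rank = 4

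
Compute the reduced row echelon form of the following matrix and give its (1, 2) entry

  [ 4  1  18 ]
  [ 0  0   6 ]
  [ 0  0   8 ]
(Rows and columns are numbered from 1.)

1/4

Multiply ρ1 by 1/4.
  [ 1  1/4  9/2 ]
  [ 0    0    6 ]
  [ 0    0    8 ]
Multiply ρ2 by 1/6.
  [ 1  1/4  9/2 ]
  [ 0    0    1 ]
  [ 0    0    8 ]
Subtract 8 times ρ2 from ρ3.
  [ 1  1/4  9/2 ]
  [ 0    0    1 ]
  [ 0    0    0 ]
Subtract 9/2 times ρ2 from ρ1.
  [ 1  1/4  0 ]
  [ 0    0  1 ]
  [ 0    0  0 ]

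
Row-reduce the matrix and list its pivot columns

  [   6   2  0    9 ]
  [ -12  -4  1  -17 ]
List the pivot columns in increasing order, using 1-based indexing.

R1 ← 1/6·R1
  [   1  1/3  0  3/2 ]
  [ -12   -4  1  -17 ]
R2 ← R2 + 12·R1
  [ 1  1/3  0  3/2 ]
  [ 0    0  1    1 ]
Pivot columns are the columns containing a leading 1.

1, 3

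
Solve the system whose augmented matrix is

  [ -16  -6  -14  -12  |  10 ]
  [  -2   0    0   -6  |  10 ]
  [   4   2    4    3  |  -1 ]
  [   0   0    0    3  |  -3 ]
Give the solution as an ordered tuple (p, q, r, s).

r1 → -1/16·r1
  [  1  3/8  7/8  3/4  |  -5/8 ]
  [ -2    0    0   -6  |    10 ]
  [  4    2    4    3  |    -1 ]
  [  0    0    0    3  |    -3 ]
r2 → r2 + 2·r1
  [ 1  3/8  7/8   3/4  |  -5/8 ]
  [ 0  3/4  7/4  -9/2  |  35/4 ]
  [ 4    2    4     3  |    -1 ]
  [ 0    0    0     3  |    -3 ]
r3 → r3 − 4·r1
  [ 1  3/8  7/8   3/4  |  -5/8 ]
  [ 0  3/4  7/4  -9/2  |  35/4 ]
  [ 0  1/2  1/2     0  |   3/2 ]
  [ 0    0    0     3  |    -3 ]
r2 → 4/3·r2
  [ 1  3/8  7/8  3/4  |  -5/8 ]
  [ 0    1  7/3   -6  |  35/3 ]
  [ 0  1/2  1/2    0  |   3/2 ]
  [ 0    0    0    3  |    -3 ]
r3 → r3 − 1/2·r2
  [ 1  3/8   7/8  3/4  |   -5/8 ]
  [ 0    1   7/3   -6  |   35/3 ]
  [ 0    0  -2/3    3  |  -13/3 ]
  [ 0    0     0    3  |     -3 ]
r3 → -3/2·r3
  [ 1  3/8  7/8   3/4  |  -5/8 ]
  [ 0    1  7/3    -6  |  35/3 ]
  [ 0    0    1  -9/2  |  13/2 ]
  [ 0    0    0     3  |    -3 ]
r4 → 1/3·r4
  [ 1  3/8  7/8   3/4  |  -5/8 ]
  [ 0    1  7/3    -6  |  35/3 ]
  [ 0    0    1  -9/2  |  13/2 ]
  [ 0    0    0     1  |    -1 ]
r3 → r3 + 9/2·r4
  [ 1  3/8  7/8  3/4  |  -5/8 ]
  [ 0    1  7/3   -6  |  35/3 ]
  [ 0    0    1    0  |     2 ]
  [ 0    0    0    1  |    -1 ]
r2 → r2 + 6·r4
  [ 1  3/8  7/8  3/4  |  -5/8 ]
  [ 0    1  7/3    0  |  17/3 ]
  [ 0    0    1    0  |     2 ]
  [ 0    0    0    1  |    -1 ]
r1 → r1 − 3/4·r4
  [ 1  3/8  7/8  0  |   1/8 ]
  [ 0    1  7/3  0  |  17/3 ]
  [ 0    0    1  0  |     2 ]
  [ 0    0    0  1  |    -1 ]
r2 → r2 − 7/3·r3
  [ 1  3/8  7/8  0  |  1/8 ]
  [ 0    1    0  0  |    1 ]
  [ 0    0    1  0  |    2 ]
  [ 0    0    0  1  |   -1 ]
r1 → r1 − 7/8·r3
  [ 1  3/8  0  0  |  -13/8 ]
  [ 0    1  0  0  |      1 ]
  [ 0    0  1  0  |      2 ]
  [ 0    0  0  1  |     -1 ]
r1 → r1 − 3/8·r2
  [ 1  0  0  0  |  -2 ]
  [ 0  1  0  0  |   1 ]
  [ 0  0  1  0  |   2 ]
  [ 0  0  0  1  |  -1 ]
Reading off the last column: p = -2, q = 1, r = 2, s = -1.

(-2, 1, 2, -1)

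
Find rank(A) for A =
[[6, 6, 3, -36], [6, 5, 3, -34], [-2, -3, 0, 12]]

rank = 3

Multiply ρ1 by 1/6.
  [  1   1  1/2   -6 ]
  [  6   5    3  -34 ]
  [ -2  -3    0   12 ]
Subtract 6 times ρ1 from ρ2.
  [  1   1  1/2  -6 ]
  [  0  -1    0   2 ]
  [ -2  -3    0  12 ]
Add 2 times ρ1 to ρ3.
  [ 1   1  1/2  -6 ]
  [ 0  -1    0   2 ]
  [ 0  -1    1   0 ]
Multiply ρ2 by -1.
  [ 1   1  1/2  -6 ]
  [ 0   1    0  -2 ]
  [ 0  -1    1   0 ]
Add ρ2 to ρ3.
  [ 1  1  1/2  -6 ]
  [ 0  1    0  -2 ]
  [ 0  0    1  -2 ]
Subtract 1/2 times ρ3 from ρ1.
  [ 1  1  0  -5 ]
  [ 0  1  0  -2 ]
  [ 0  0  1  -2 ]
Subtract ρ2 from ρ1.
  [ 1  0  0  -3 ]
  [ 0  1  0  -2 ]
  [ 0  0  1  -2 ]
The reduced form has 3 nonzero rows.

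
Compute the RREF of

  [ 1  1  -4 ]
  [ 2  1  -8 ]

ρ2 → ρ2 − 2·ρ1
  [ 1   1  -4 ]
  [ 0  -1   0 ]
ρ2 → -1·ρ2
  [ 1  1  -4 ]
  [ 0  1   0 ]
ρ1 → ρ1 − ρ2
  [ 1  0  -4 ]
  [ 0  1   0 ]

[[1, 0, -4], [0, 1, 0]]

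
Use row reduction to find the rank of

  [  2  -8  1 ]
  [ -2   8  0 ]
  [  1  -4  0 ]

r1 ← 1/2·r1
r2 ← r2 + 2·r1
r3 ← r3 − r1
r3 ← r3 + 1/2·r2
r1 ← r1 − 1/2·r2
The reduced form has 2 nonzero rows.

rank = 2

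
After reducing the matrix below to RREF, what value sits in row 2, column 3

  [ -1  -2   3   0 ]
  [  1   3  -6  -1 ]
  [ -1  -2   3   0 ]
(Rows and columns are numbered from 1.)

-3

Multiply ρ1 by -1.
  [  1   2  -3   0 ]
  [  1   3  -6  -1 ]
  [ -1  -2   3   0 ]
Subtract ρ1 from ρ2.
  [  1   2  -3   0 ]
  [  0   1  -3  -1 ]
  [ -1  -2   3   0 ]
Add ρ1 to ρ3.
  [ 1  2  -3   0 ]
  [ 0  1  -3  -1 ]
  [ 0  0   0   0 ]
Subtract 2 times ρ2 from ρ1.
  [ 1  0   3   2 ]
  [ 0  1  -3  -1 ]
  [ 0  0   0   0 ]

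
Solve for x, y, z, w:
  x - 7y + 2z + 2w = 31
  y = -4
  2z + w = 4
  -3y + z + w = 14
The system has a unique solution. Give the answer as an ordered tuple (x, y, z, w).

Form the augmented matrix and row-reduce:
  [ 1  -7  2  2  |  31 ]
  [ 0   1  0  0  |  -4 ]
  [ 0   0  2  1  |   4 ]
  [ 0  -3  1  1  |  14 ]
Add 3 times r2 to r4.
  [ 1  -7  2  2  |  31 ]
  [ 0   1  0  0  |  -4 ]
  [ 0   0  2  1  |   4 ]
  [ 0   0  1  1  |   2 ]
Multiply r3 by 1/2.
  [ 1  -7  2    2  |  31 ]
  [ 0   1  0    0  |  -4 ]
  [ 0   0  1  1/2  |   2 ]
  [ 0   0  1    1  |   2 ]
Subtract r3 from r4.
  [ 1  -7  2    2  |  31 ]
  [ 0   1  0    0  |  -4 ]
  [ 0   0  1  1/2  |   2 ]
  [ 0   0  0  1/2  |   0 ]
Multiply r4 by 2.
  [ 1  -7  2    2  |  31 ]
  [ 0   1  0    0  |  -4 ]
  [ 0   0  1  1/2  |   2 ]
  [ 0   0  0    1  |   0 ]
Subtract 1/2 times r4 from r3.
  [ 1  -7  2  2  |  31 ]
  [ 0   1  0  0  |  -4 ]
  [ 0   0  1  0  |   2 ]
  [ 0   0  0  1  |   0 ]
Subtract 2 times r4 from r1.
  [ 1  -7  2  0  |  31 ]
  [ 0   1  0  0  |  -4 ]
  [ 0   0  1  0  |   2 ]
  [ 0   0  0  1  |   0 ]
Subtract 2 times r3 from r1.
  [ 1  -7  0  0  |  27 ]
  [ 0   1  0  0  |  -4 ]
  [ 0   0  1  0  |   2 ]
  [ 0   0  0  1  |   0 ]
Add 7 times r2 to r1.
  [ 1  0  0  0  |  -1 ]
  [ 0  1  0  0  |  -4 ]
  [ 0  0  1  0  |   2 ]
  [ 0  0  0  1  |   0 ]
Reading off the last column: x = -1, y = -4, z = 2, w = 0.

(-1, -4, 2, 0)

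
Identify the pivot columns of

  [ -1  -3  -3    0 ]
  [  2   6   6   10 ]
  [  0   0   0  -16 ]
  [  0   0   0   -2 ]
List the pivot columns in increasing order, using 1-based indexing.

1, 4

R1 ← -1·R1
  [ 1  3  3    0 ]
  [ 2  6  6   10 ]
  [ 0  0  0  -16 ]
  [ 0  0  0   -2 ]
R2 ← R2 − 2·R1
  [ 1  3  3    0 ]
  [ 0  0  0   10 ]
  [ 0  0  0  -16 ]
  [ 0  0  0   -2 ]
R2 ← 1/10·R2
  [ 1  3  3    0 ]
  [ 0  0  0    1 ]
  [ 0  0  0  -16 ]
  [ 0  0  0   -2 ]
R3 ← R3 + 16·R2
  [ 1  3  3   0 ]
  [ 0  0  0   1 ]
  [ 0  0  0   0 ]
  [ 0  0  0  -2 ]
R4 ← R4 + 2·R2
  [ 1  3  3  0 ]
  [ 0  0  0  1 ]
  [ 0  0  0  0 ]
  [ 0  0  0  0 ]
Pivot columns are the columns containing a leading 1.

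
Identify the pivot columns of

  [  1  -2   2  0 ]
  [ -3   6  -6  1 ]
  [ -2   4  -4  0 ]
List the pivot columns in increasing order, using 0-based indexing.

0, 3

Add 3 times r1 to r2.
  [  1  -2   2  0 ]
  [  0   0   0  1 ]
  [ -2   4  -4  0 ]
Add 2 times r1 to r3.
  [ 1  -2  2  0 ]
  [ 0   0  0  1 ]
  [ 0   0  0  0 ]
Pivot columns are the columns containing a leading 1.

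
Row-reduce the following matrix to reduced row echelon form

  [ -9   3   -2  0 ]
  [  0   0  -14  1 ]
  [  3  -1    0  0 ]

[[1, -1/3, 0, 0], [0, 0, 1, 0], [0, 0, 0, 1]]

Multiply R1 by -1/9.
  [ 1  -1/3  2/9  0 ]
  [ 0     0  -14  1 ]
  [ 3    -1    0  0 ]
Subtract 3 times R1 from R3.
  [ 1  -1/3   2/9  0 ]
  [ 0     0   -14  1 ]
  [ 0     0  -2/3  0 ]
Multiply R2 by -1/14.
  [ 1  -1/3   2/9      0 ]
  [ 0     0     1  -1/14 ]
  [ 0     0  -2/3      0 ]
Add 2/3 times R2 to R3.
  [ 1  -1/3  2/9      0 ]
  [ 0     0    1  -1/14 ]
  [ 0     0    0  -1/21 ]
Multiply R3 by -21.
  [ 1  -1/3  2/9      0 ]
  [ 0     0    1  -1/14 ]
  [ 0     0    0      1 ]
Add 1/14 times R3 to R2.
  [ 1  -1/3  2/9  0 ]
  [ 0     0    1  0 ]
  [ 0     0    0  1 ]
Subtract 2/9 times R2 from R1.
  [ 1  -1/3  0  0 ]
  [ 0     0  1  0 ]
  [ 0     0  0  1 ]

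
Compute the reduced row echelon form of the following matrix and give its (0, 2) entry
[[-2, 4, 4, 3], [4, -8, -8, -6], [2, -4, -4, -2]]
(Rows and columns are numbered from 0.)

R1 := -1/2·R1
  [ 1  -2  -2  -3/2 ]
  [ 4  -8  -8    -6 ]
  [ 2  -4  -4    -2 ]
R2 := R2 − 4·R1
  [ 1  -2  -2  -3/2 ]
  [ 0   0   0     0 ]
  [ 2  -4  -4    -2 ]
R3 := R3 − 2·R1
  [ 1  -2  -2  -3/2 ]
  [ 0   0   0     0 ]
  [ 0   0   0     1 ]
R2 <-> R3
  [ 1  -2  -2  -3/2 ]
  [ 0   0   0     1 ]
  [ 0   0   0     0 ]
R1 := R1 + 3/2·R2
  [ 1  -2  -2  0 ]
  [ 0   0   0  1 ]
  [ 0   0   0  0 ]

-2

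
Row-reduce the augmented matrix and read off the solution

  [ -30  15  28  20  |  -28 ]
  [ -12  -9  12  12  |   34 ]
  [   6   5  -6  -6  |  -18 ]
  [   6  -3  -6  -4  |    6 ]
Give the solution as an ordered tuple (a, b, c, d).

(5/3, -2, -1, 4)

r1 -> -1/30·r1
  [   1  -1/2  -14/15  -2/3  |  14/15 ]
  [ -12    -9      12    12  |     34 ]
  [   6     5      -6    -6  |    -18 ]
  [   6    -3      -6    -4  |      6 ]
r2 -> r2 + 12·r1
  [ 1  -1/2  -14/15  -2/3  |  14/15 ]
  [ 0   -15     4/5     4  |  226/5 ]
  [ 6     5      -6    -6  |    -18 ]
  [ 6    -3      -6    -4  |      6 ]
r3 -> r3 − 6·r1
  [ 1  -1/2  -14/15  -2/3  |   14/15 ]
  [ 0   -15     4/5     4  |   226/5 ]
  [ 0     8    -2/5    -2  |  -118/5 ]
  [ 6    -3      -6    -4  |       6 ]
r4 -> r4 − 6·r1
  [ 1  -1/2  -14/15  -2/3  |   14/15 ]
  [ 0   -15     4/5     4  |   226/5 ]
  [ 0     8    -2/5    -2  |  -118/5 ]
  [ 0     0    -2/5     0  |     2/5 ]
r2 -> -1/15·r2
  [ 1  -1/2  -14/15   -2/3  |    14/15 ]
  [ 0     1   -4/75  -4/15  |  -226/75 ]
  [ 0     8    -2/5     -2  |   -118/5 ]
  [ 0     0    -2/5      0  |      2/5 ]
r3 -> r3 − 8·r2
  [ 1  -1/2  -14/15   -2/3  |    14/15 ]
  [ 0     1   -4/75  -4/15  |  -226/75 ]
  [ 0     0    2/75   2/15  |    38/75 ]
  [ 0     0    -2/5      0  |      2/5 ]
r3 -> 75/2·r3
  [ 1  -1/2  -14/15   -2/3  |    14/15 ]
  [ 0     1   -4/75  -4/15  |  -226/75 ]
  [ 0     0       1      5  |       19 ]
  [ 0     0    -2/5      0  |      2/5 ]
r4 -> r4 + 2/5·r3
  [ 1  -1/2  -14/15   -2/3  |    14/15 ]
  [ 0     1   -4/75  -4/15  |  -226/75 ]
  [ 0     0       1      5  |       19 ]
  [ 0     0       0      2  |        8 ]
r4 -> 1/2·r4
  [ 1  -1/2  -14/15   -2/3  |    14/15 ]
  [ 0     1   -4/75  -4/15  |  -226/75 ]
  [ 0     0       1      5  |       19 ]
  [ 0     0       0      1  |        4 ]
r3 -> r3 − 5·r4
  [ 1  -1/2  -14/15   -2/3  |    14/15 ]
  [ 0     1   -4/75  -4/15  |  -226/75 ]
  [ 0     0       1      0  |       -1 ]
  [ 0     0       0      1  |        4 ]
r2 -> r2 + 4/15·r4
  [ 1  -1/2  -14/15  -2/3  |    14/15 ]
  [ 0     1   -4/75     0  |  -146/75 ]
  [ 0     0       1     0  |       -1 ]
  [ 0     0       0     1  |        4 ]
r1 -> r1 + 2/3·r4
  [ 1  -1/2  -14/15  0  |     18/5 ]
  [ 0     1   -4/75  0  |  -146/75 ]
  [ 0     0       1  0  |       -1 ]
  [ 0     0       0  1  |        4 ]
r2 -> r2 + 4/75·r3
  [ 1  -1/2  -14/15  0  |  18/5 ]
  [ 0     1       0  0  |    -2 ]
  [ 0     0       1  0  |    -1 ]
  [ 0     0       0  1  |     4 ]
r1 -> r1 + 14/15·r3
  [ 1  -1/2  0  0  |  8/3 ]
  [ 0     1  0  0  |   -2 ]
  [ 0     0  1  0  |   -1 ]
  [ 0     0  0  1  |    4 ]
r1 -> r1 + 1/2·r2
  [ 1  0  0  0  |  5/3 ]
  [ 0  1  0  0  |   -2 ]
  [ 0  0  1  0  |   -1 ]
  [ 0  0  0  1  |    4 ]
Reading off the last column: a = 5/3, b = -2, c = -1, d = 4.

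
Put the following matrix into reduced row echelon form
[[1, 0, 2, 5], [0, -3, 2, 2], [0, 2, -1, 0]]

Multiply R2 by -1/3.
  [ 1  0     2     5 ]
  [ 0  1  -2/3  -2/3 ]
  [ 0  2    -1     0 ]
Subtract 2 times R2 from R3.
  [ 1  0     2     5 ]
  [ 0  1  -2/3  -2/3 ]
  [ 0  0   1/3   4/3 ]
Multiply R3 by 3.
  [ 1  0     2     5 ]
  [ 0  1  -2/3  -2/3 ]
  [ 0  0     1     4 ]
Add 2/3 times R3 to R2.
  [ 1  0  2  5 ]
  [ 0  1  0  2 ]
  [ 0  0  1  4 ]
Subtract 2 times R3 from R1.
  [ 1  0  0  -3 ]
  [ 0  1  0   2 ]
  [ 0  0  1   4 ]

[[1, 0, 0, -3], [0, 1, 0, 2], [0, 0, 1, 4]]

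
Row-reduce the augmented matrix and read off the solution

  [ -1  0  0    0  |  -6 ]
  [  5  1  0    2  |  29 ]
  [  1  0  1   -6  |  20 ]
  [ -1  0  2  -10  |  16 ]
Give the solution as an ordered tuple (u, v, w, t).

(6, 5, -4, -3)

Multiply ρ1 by -1.
  [  1  0  0    0  |   6 ]
  [  5  1  0    2  |  29 ]
  [  1  0  1   -6  |  20 ]
  [ -1  0  2  -10  |  16 ]
Subtract 5 times ρ1 from ρ2.
  [  1  0  0    0  |   6 ]
  [  0  1  0    2  |  -1 ]
  [  1  0  1   -6  |  20 ]
  [ -1  0  2  -10  |  16 ]
Subtract ρ1 from ρ3.
  [  1  0  0    0  |   6 ]
  [  0  1  0    2  |  -1 ]
  [  0  0  1   -6  |  14 ]
  [ -1  0  2  -10  |  16 ]
Add ρ1 to ρ4.
  [ 1  0  0    0  |   6 ]
  [ 0  1  0    2  |  -1 ]
  [ 0  0  1   -6  |  14 ]
  [ 0  0  2  -10  |  22 ]
Subtract 2 times ρ3 from ρ4.
  [ 1  0  0   0  |   6 ]
  [ 0  1  0   2  |  -1 ]
  [ 0  0  1  -6  |  14 ]
  [ 0  0  0   2  |  -6 ]
Multiply ρ4 by 1/2.
  [ 1  0  0   0  |   6 ]
  [ 0  1  0   2  |  -1 ]
  [ 0  0  1  -6  |  14 ]
  [ 0  0  0   1  |  -3 ]
Add 6 times ρ4 to ρ3.
  [ 1  0  0  0  |   6 ]
  [ 0  1  0  2  |  -1 ]
  [ 0  0  1  0  |  -4 ]
  [ 0  0  0  1  |  -3 ]
Subtract 2 times ρ4 from ρ2.
  [ 1  0  0  0  |   6 ]
  [ 0  1  0  0  |   5 ]
  [ 0  0  1  0  |  -4 ]
  [ 0  0  0  1  |  -3 ]
Reading off the last column: u = 6, v = 5, w = -4, t = -3.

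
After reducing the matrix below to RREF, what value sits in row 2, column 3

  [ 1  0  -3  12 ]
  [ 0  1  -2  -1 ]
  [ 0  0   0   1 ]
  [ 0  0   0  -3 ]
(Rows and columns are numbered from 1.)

Add 3 times r3 to r4.
  [ 1  0  -3  12 ]
  [ 0  1  -2  -1 ]
  [ 0  0   0   1 ]
  [ 0  0   0   0 ]
Add r3 to r2.
  [ 1  0  -3  12 ]
  [ 0  1  -2   0 ]
  [ 0  0   0   1 ]
  [ 0  0   0   0 ]
Subtract 12 times r3 from r1.
  [ 1  0  -3  0 ]
  [ 0  1  -2  0 ]
  [ 0  0   0  1 ]
  [ 0  0   0  0 ]

-2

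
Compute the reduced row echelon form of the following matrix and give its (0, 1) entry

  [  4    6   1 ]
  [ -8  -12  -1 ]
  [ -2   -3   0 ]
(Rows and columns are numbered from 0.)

3/2

Multiply R1 by 1/4.
  [  1  3/2  1/4 ]
  [ -8  -12   -1 ]
  [ -2   -3    0 ]
Add 8 times R1 to R2.
  [  1  3/2  1/4 ]
  [  0    0    1 ]
  [ -2   -3    0 ]
Add 2 times R1 to R3.
  [ 1  3/2  1/4 ]
  [ 0    0    1 ]
  [ 0    0  1/2 ]
Subtract 1/2 times R2 from R3.
  [ 1  3/2  1/4 ]
  [ 0    0    1 ]
  [ 0    0    0 ]
Subtract 1/4 times R2 from R1.
  [ 1  3/2  0 ]
  [ 0    0  1 ]
  [ 0    0  0 ]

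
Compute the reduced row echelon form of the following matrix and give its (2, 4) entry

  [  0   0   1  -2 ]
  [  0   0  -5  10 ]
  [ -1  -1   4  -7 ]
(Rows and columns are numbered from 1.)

R1 ↔ R3
R1 := -1·R1
R2 := -1/5·R2
R3 := R3 − R2
R1 := R1 + 4·R2

-2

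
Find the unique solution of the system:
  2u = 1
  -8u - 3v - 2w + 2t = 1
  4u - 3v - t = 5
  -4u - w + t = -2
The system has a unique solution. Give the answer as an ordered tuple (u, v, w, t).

Form the augmented matrix and row-reduce:
  [  2   0   0   0  |   1 ]
  [ -8  -3  -2   2  |   1 ]
  [  4  -3   0  -1  |   5 ]
  [ -4   0  -1   1  |  -2 ]
Multiply ρ1 by 1/2.
  [  1   0   0   0  |  1/2 ]
  [ -8  -3  -2   2  |    1 ]
  [  4  -3   0  -1  |    5 ]
  [ -4   0  -1   1  |   -2 ]
Add 8 times ρ1 to ρ2.
  [  1   0   0   0  |  1/2 ]
  [  0  -3  -2   2  |    5 ]
  [  4  -3   0  -1  |    5 ]
  [ -4   0  -1   1  |   -2 ]
Subtract 4 times ρ1 from ρ3.
  [  1   0   0   0  |  1/2 ]
  [  0  -3  -2   2  |    5 ]
  [  0  -3   0  -1  |    3 ]
  [ -4   0  -1   1  |   -2 ]
Add 4 times ρ1 to ρ4.
  [ 1   0   0   0  |  1/2 ]
  [ 0  -3  -2   2  |    5 ]
  [ 0  -3   0  -1  |    3 ]
  [ 0   0  -1   1  |    0 ]
Multiply ρ2 by -1/3.
  [ 1   0    0     0  |   1/2 ]
  [ 0   1  2/3  -2/3  |  -5/3 ]
  [ 0  -3    0    -1  |     3 ]
  [ 0   0   -1     1  |     0 ]
Add 3 times ρ2 to ρ3.
  [ 1  0    0     0  |   1/2 ]
  [ 0  1  2/3  -2/3  |  -5/3 ]
  [ 0  0    2    -3  |    -2 ]
  [ 0  0   -1     1  |     0 ]
Multiply ρ3 by 1/2.
  [ 1  0    0     0  |   1/2 ]
  [ 0  1  2/3  -2/3  |  -5/3 ]
  [ 0  0    1  -3/2  |    -1 ]
  [ 0  0   -1     1  |     0 ]
Add ρ3 to ρ4.
  [ 1  0    0     0  |   1/2 ]
  [ 0  1  2/3  -2/3  |  -5/3 ]
  [ 0  0    1  -3/2  |    -1 ]
  [ 0  0    0  -1/2  |    -1 ]
Multiply ρ4 by -2.
  [ 1  0    0     0  |   1/2 ]
  [ 0  1  2/3  -2/3  |  -5/3 ]
  [ 0  0    1  -3/2  |    -1 ]
  [ 0  0    0     1  |     2 ]
Add 3/2 times ρ4 to ρ3.
  [ 1  0    0     0  |   1/2 ]
  [ 0  1  2/3  -2/3  |  -5/3 ]
  [ 0  0    1     0  |     2 ]
  [ 0  0    0     1  |     2 ]
Add 2/3 times ρ4 to ρ2.
  [ 1  0    0  0  |   1/2 ]
  [ 0  1  2/3  0  |  -1/3 ]
  [ 0  0    1  0  |     2 ]
  [ 0  0    0  1  |     2 ]
Subtract 2/3 times ρ3 from ρ2.
  [ 1  0  0  0  |   1/2 ]
  [ 0  1  0  0  |  -5/3 ]
  [ 0  0  1  0  |     2 ]
  [ 0  0  0  1  |     2 ]
Reading off the last column: u = 1/2, v = -5/3, w = 2, t = 2.

(1/2, -5/3, 2, 2)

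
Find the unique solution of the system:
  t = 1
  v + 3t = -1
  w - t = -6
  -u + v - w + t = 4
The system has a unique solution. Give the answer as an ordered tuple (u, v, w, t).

Form the augmented matrix and row-reduce:
  [  0  0   0   1  |   1 ]
  [  0  1   0   3  |  -1 ]
  [  0  0   1  -1  |  -6 ]
  [ -1  1  -1   1  |   4 ]
Swap ρ1 and ρ4.
Multiply ρ1 by -1.
Add ρ4 to ρ3.
Subtract 3 times ρ4 from ρ2.
Add ρ4 to ρ1.
Subtract ρ3 from ρ1.
Add ρ2 to ρ1.
Reading off the last column: u = -2, v = -4, w = -5, t = 1.

(-2, -4, -5, 1)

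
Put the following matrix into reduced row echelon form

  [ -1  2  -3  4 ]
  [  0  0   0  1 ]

R1 := -1·R1
R1 := R1 + 4·R2

[[1, -2, 3, 0], [0, 0, 0, 1]]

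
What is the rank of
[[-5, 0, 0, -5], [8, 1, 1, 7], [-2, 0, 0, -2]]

rank = 2

ρ1 -> -1/5·ρ1
  [  1  0  0   1 ]
  [  8  1  1   7 ]
  [ -2  0  0  -2 ]
ρ2 -> ρ2 − 8·ρ1
  [  1  0  0   1 ]
  [  0  1  1  -1 ]
  [ -2  0  0  -2 ]
ρ3 -> ρ3 + 2·ρ1
  [ 1  0  0   1 ]
  [ 0  1  1  -1 ]
  [ 0  0  0   0 ]
The reduced form has 2 nonzero rows.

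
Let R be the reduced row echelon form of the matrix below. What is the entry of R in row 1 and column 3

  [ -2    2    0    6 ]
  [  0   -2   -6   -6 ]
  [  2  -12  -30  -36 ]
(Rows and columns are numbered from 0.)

3

R1 ← -1/2·R1
  [ 1   -1    0   -3 ]
  [ 0   -2   -6   -6 ]
  [ 2  -12  -30  -36 ]
R3 ← R3 − 2·R1
  [ 1   -1    0   -3 ]
  [ 0   -2   -6   -6 ]
  [ 0  -10  -30  -30 ]
R2 ← -1/2·R2
  [ 1   -1    0   -3 ]
  [ 0    1    3    3 ]
  [ 0  -10  -30  -30 ]
R3 ← R3 + 10·R2
  [ 1  -1  0  -3 ]
  [ 0   1  3   3 ]
  [ 0   0  0   0 ]
R1 ← R1 + R2
  [ 1  0  3  0 ]
  [ 0  1  3  3 ]
  [ 0  0  0  0 ]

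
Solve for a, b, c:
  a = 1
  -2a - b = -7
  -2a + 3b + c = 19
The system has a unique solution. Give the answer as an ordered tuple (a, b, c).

Form the augmented matrix and row-reduce:
  [  1   0  0  |   1 ]
  [ -2  -1  0  |  -7 ]
  [ -2   3  1  |  19 ]
Add 2 times R1 to R2.
Add 2 times R1 to R3.
Multiply R2 by -1.
Subtract 3 times R2 from R3.
Reading off the last column: a = 1, b = 5, c = 6.

(1, 5, 6)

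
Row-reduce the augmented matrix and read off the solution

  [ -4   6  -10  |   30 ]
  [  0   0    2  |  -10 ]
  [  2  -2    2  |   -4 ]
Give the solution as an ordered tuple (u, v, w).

(-1, -4, -5)

ρ1 ← -1/4·ρ1
  [ 1  -3/2  5/2  |  -15/2 ]
  [ 0     0    2  |    -10 ]
  [ 2    -2    2  |     -4 ]
ρ3 ← ρ3 − 2·ρ1
  [ 1  -3/2  5/2  |  -15/2 ]
  [ 0     0    2  |    -10 ]
  [ 0     1   -3  |     11 ]
ρ2 <-> ρ3
  [ 1  -3/2  5/2  |  -15/2 ]
  [ 0     1   -3  |     11 ]
  [ 0     0    2  |    -10 ]
ρ3 ← 1/2·ρ3
  [ 1  -3/2  5/2  |  -15/2 ]
  [ 0     1   -3  |     11 ]
  [ 0     0    1  |     -5 ]
ρ2 ← ρ2 + 3·ρ3
  [ 1  -3/2  5/2  |  -15/2 ]
  [ 0     1    0  |     -4 ]
  [ 0     0    1  |     -5 ]
ρ1 ← ρ1 − 5/2·ρ3
  [ 1  -3/2  0  |   5 ]
  [ 0     1  0  |  -4 ]
  [ 0     0  1  |  -5 ]
ρ1 ← ρ1 + 3/2·ρ2
  [ 1  0  0  |  -1 ]
  [ 0  1  0  |  -4 ]
  [ 0  0  1  |  -5 ]
Reading off the last column: u = -1, v = -4, w = -5.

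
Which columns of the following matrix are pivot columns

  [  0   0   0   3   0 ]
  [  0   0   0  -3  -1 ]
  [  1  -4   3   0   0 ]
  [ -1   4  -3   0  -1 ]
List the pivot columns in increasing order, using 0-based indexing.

0, 3, 4

R1 ↔ R3
R4 → R4 + R1
R2 → -1/3·R2
R3 → R3 − 3·R2
R3 → -1·R3
R4 → R4 + R3
R2 → R2 − 1/3·R3
Pivot columns are the columns containing a leading 1.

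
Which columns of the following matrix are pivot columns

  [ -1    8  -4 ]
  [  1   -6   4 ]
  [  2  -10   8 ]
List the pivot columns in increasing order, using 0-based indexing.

Multiply ρ1 by -1.
Subtract ρ1 from ρ2.
Subtract 2 times ρ1 from ρ3.
Multiply ρ2 by 1/2.
Subtract 6 times ρ2 from ρ3.
Add 8 times ρ2 to ρ1.
Pivot columns are the columns containing a leading 1.

0, 1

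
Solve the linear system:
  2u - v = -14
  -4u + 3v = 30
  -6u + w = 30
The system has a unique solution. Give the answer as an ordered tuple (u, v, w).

Form the augmented matrix and row-reduce:
  [  2  -1  0  |  -14 ]
  [ -4   3  0  |   30 ]
  [ -6   0  1  |   30 ]
r1 → 1/2·r1
r2 → r2 + 4·r1
r3 → r3 + 6·r1
r3 → r3 + 3·r2
r1 → r1 + 1/2·r2
Reading off the last column: u = -6, v = 2, w = -6.

(-6, 2, -6)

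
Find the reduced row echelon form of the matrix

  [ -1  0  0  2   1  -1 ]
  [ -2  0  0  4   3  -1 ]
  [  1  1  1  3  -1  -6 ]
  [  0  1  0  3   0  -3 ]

Multiply r1 by -1.
  [  1  0  0  -2  -1   1 ]
  [ -2  0  0   4   3  -1 ]
  [  1  1  1   3  -1  -6 ]
  [  0  1  0   3   0  -3 ]
Add 2 times r1 to r2.
  [ 1  0  0  -2  -1   1 ]
  [ 0  0  0   0   1   1 ]
  [ 1  1  1   3  -1  -6 ]
  [ 0  1  0   3   0  -3 ]
Subtract r1 from r3.
  [ 1  0  0  -2  -1   1 ]
  [ 0  0  0   0   1   1 ]
  [ 0  1  1   5   0  -7 ]
  [ 0  1  0   3   0  -3 ]
Swap r2 and r3.
  [ 1  0  0  -2  -1   1 ]
  [ 0  1  1   5   0  -7 ]
  [ 0  0  0   0   1   1 ]
  [ 0  1  0   3   0  -3 ]
Subtract r2 from r4.
  [ 1  0   0  -2  -1   1 ]
  [ 0  1   1   5   0  -7 ]
  [ 0  0   0   0   1   1 ]
  [ 0  0  -1  -2   0   4 ]
Swap r3 and r4.
  [ 1  0   0  -2  -1   1 ]
  [ 0  1   1   5   0  -7 ]
  [ 0  0  -1  -2   0   4 ]
  [ 0  0   0   0   1   1 ]
Multiply r3 by -1.
  [ 1  0  0  -2  -1   1 ]
  [ 0  1  1   5   0  -7 ]
  [ 0  0  1   2   0  -4 ]
  [ 0  0  0   0   1   1 ]
Add r4 to r1.
  [ 1  0  0  -2  0   2 ]
  [ 0  1  1   5  0  -7 ]
  [ 0  0  1   2  0  -4 ]
  [ 0  0  0   0  1   1 ]
Subtract r3 from r2.
  [ 1  0  0  -2  0   2 ]
  [ 0  1  0   3  0  -3 ]
  [ 0  0  1   2  0  -4 ]
  [ 0  0  0   0  1   1 ]

[[1, 0, 0, -2, 0, 2], [0, 1, 0, 3, 0, -3], [0, 0, 1, 2, 0, -4], [0, 0, 0, 0, 1, 1]]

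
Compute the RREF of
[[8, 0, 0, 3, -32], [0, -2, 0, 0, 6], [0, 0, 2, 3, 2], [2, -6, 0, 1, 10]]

[[1, 0, 0, 0, -4], [0, 1, 0, 0, -3], [0, 0, 1, 0, 1], [0, 0, 0, 1, 0]]

r1 -> 1/8·r1
  [ 1   0  0  3/8  -4 ]
  [ 0  -2  0    0   6 ]
  [ 0   0  2    3   2 ]
  [ 2  -6  0    1  10 ]
r4 -> r4 − 2·r1
  [ 1   0  0  3/8  -4 ]
  [ 0  -2  0    0   6 ]
  [ 0   0  2    3   2 ]
  [ 0  -6  0  1/4  18 ]
r2 -> -1/2·r2
  [ 1   0  0  3/8  -4 ]
  [ 0   1  0    0  -3 ]
  [ 0   0  2    3   2 ]
  [ 0  -6  0  1/4  18 ]
r4 -> r4 + 6·r2
  [ 1  0  0  3/8  -4 ]
  [ 0  1  0    0  -3 ]
  [ 0  0  2    3   2 ]
  [ 0  0  0  1/4   0 ]
r3 -> 1/2·r3
  [ 1  0  0  3/8  -4 ]
  [ 0  1  0    0  -3 ]
  [ 0  0  1  3/2   1 ]
  [ 0  0  0  1/4   0 ]
r4 -> 4·r4
  [ 1  0  0  3/8  -4 ]
  [ 0  1  0    0  -3 ]
  [ 0  0  1  3/2   1 ]
  [ 0  0  0    1   0 ]
r3 -> r3 − 3/2·r4
  [ 1  0  0  3/8  -4 ]
  [ 0  1  0    0  -3 ]
  [ 0  0  1    0   1 ]
  [ 0  0  0    1   0 ]
r1 -> r1 − 3/8·r4
  [ 1  0  0  0  -4 ]
  [ 0  1  0  0  -3 ]
  [ 0  0  1  0   1 ]
  [ 0  0  0  1   0 ]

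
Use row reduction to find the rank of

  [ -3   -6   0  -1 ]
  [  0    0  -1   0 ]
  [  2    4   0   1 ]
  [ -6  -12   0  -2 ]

r1 ← -1/3·r1
r3 ← r3 − 2·r1
r4 ← r4 + 6·r1
r2 ← -1·r2
r3 ← 3·r3
r1 ← r1 − 1/3·r3
The reduced form has 3 nonzero rows.

rank = 3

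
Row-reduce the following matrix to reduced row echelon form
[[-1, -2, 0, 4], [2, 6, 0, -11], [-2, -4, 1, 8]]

R1 -> -1·R1
  [  1   2  0   -4 ]
  [  2   6  0  -11 ]
  [ -2  -4  1    8 ]
R2 -> R2 − 2·R1
  [  1   2  0  -4 ]
  [  0   2  0  -3 ]
  [ -2  -4  1   8 ]
R3 -> R3 + 2·R1
  [ 1  2  0  -4 ]
  [ 0  2  0  -3 ]
  [ 0  0  1   0 ]
R2 -> 1/2·R2
  [ 1  2  0    -4 ]
  [ 0  1  0  -3/2 ]
  [ 0  0  1     0 ]
R1 -> R1 − 2·R2
  [ 1  0  0    -1 ]
  [ 0  1  0  -3/2 ]
  [ 0  0  1     0 ]

[[1, 0, 0, -1], [0, 1, 0, -3/2], [0, 0, 1, 0]]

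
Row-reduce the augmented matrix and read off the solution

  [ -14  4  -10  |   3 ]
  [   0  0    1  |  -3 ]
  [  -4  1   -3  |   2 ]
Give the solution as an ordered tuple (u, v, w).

r1 -> -1/14·r1
  [  1  -2/7  5/7  |  -3/14 ]
  [  0     0    1  |     -3 ]
  [ -4     1   -3  |      2 ]
r3 -> r3 + 4·r1
  [ 1  -2/7   5/7  |  -3/14 ]
  [ 0     0     1  |     -3 ]
  [ 0  -1/7  -1/7  |    8/7 ]
r2 <-> r3
  [ 1  -2/7   5/7  |  -3/14 ]
  [ 0  -1/7  -1/7  |    8/7 ]
  [ 0     0     1  |     -3 ]
r2 -> -7·r2
  [ 1  -2/7  5/7  |  -3/14 ]
  [ 0     1    1  |     -8 ]
  [ 0     0    1  |     -3 ]
r2 -> r2 − r3
  [ 1  -2/7  5/7  |  -3/14 ]
  [ 0     1    0  |     -5 ]
  [ 0     0    1  |     -3 ]
r1 -> r1 − 5/7·r3
  [ 1  -2/7  0  |  27/14 ]
  [ 0     1  0  |     -5 ]
  [ 0     0  1  |     -3 ]
r1 -> r1 + 2/7·r2
  [ 1  0  0  |  1/2 ]
  [ 0  1  0  |   -5 ]
  [ 0  0  1  |   -3 ]
Reading off the last column: u = 1/2, v = -5, w = -3.

(1/2, -5, -3)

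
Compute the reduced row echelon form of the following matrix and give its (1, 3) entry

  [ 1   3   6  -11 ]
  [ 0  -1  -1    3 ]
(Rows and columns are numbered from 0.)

r2 → -1·r2
  [ 1  3  6  -11 ]
  [ 0  1  1   -3 ]
r1 → r1 − 3·r2
  [ 1  0  3  -2 ]
  [ 0  1  1  -3 ]

-3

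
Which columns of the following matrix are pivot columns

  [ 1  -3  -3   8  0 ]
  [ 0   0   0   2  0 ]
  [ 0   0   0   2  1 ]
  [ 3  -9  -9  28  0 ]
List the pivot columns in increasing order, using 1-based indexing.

1, 4, 5

R4 -> R4 − 3·R1
  [ 1  -3  -3  8  0 ]
  [ 0   0   0  2  0 ]
  [ 0   0   0  2  1 ]
  [ 0   0   0  4  0 ]
R2 -> 1/2·R2
  [ 1  -3  -3  8  0 ]
  [ 0   0   0  1  0 ]
  [ 0   0   0  2  1 ]
  [ 0   0   0  4  0 ]
R3 -> R3 − 2·R2
  [ 1  -3  -3  8  0 ]
  [ 0   0   0  1  0 ]
  [ 0   0   0  0  1 ]
  [ 0   0   0  4  0 ]
R4 -> R4 − 4·R2
  [ 1  -3  -3  8  0 ]
  [ 0   0   0  1  0 ]
  [ 0   0   0  0  1 ]
  [ 0   0   0  0  0 ]
R1 -> R1 − 8·R2
  [ 1  -3  -3  0  0 ]
  [ 0   0   0  1  0 ]
  [ 0   0   0  0  1 ]
  [ 0   0   0  0  0 ]
Pivot columns are the columns containing a leading 1.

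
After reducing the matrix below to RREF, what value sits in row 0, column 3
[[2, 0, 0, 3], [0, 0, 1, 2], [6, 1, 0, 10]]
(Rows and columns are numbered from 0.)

R1 → 1/2·R1
  [ 1  0  0  3/2 ]
  [ 0  0  1    2 ]
  [ 6  1  0   10 ]
R3 → R3 − 6·R1
  [ 1  0  0  3/2 ]
  [ 0  0  1    2 ]
  [ 0  1  0    1 ]
R2 ↔ R3
  [ 1  0  0  3/2 ]
  [ 0  1  0    1 ]
  [ 0  0  1    2 ]

3/2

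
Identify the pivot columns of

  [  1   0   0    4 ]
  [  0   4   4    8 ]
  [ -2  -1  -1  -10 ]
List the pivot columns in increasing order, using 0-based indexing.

0, 1

r3 ← r3 + 2·r1
  [ 1   0   0   4 ]
  [ 0   4   4   8 ]
  [ 0  -1  -1  -2 ]
r2 ← 1/4·r2
  [ 1   0   0   4 ]
  [ 0   1   1   2 ]
  [ 0  -1  -1  -2 ]
r3 ← r3 + r2
  [ 1  0  0  4 ]
  [ 0  1  1  2 ]
  [ 0  0  0  0 ]
Pivot columns are the columns containing a leading 1.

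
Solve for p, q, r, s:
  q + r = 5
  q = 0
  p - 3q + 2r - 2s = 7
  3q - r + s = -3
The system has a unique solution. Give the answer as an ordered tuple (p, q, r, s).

(1, 0, 5, 2)

Form the augmented matrix and row-reduce:
  [ 0   1   1   0  |   5 ]
  [ 0   1   0   0  |   0 ]
  [ 1  -3   2  -2  |   7 ]
  [ 0   3  -1   1  |  -3 ]
r1 ↔ r3
  [ 1  -3   2  -2  |   7 ]
  [ 0   1   0   0  |   0 ]
  [ 0   1   1   0  |   5 ]
  [ 0   3  -1   1  |  -3 ]
r3 -> r3 − r2
  [ 1  -3   2  -2  |   7 ]
  [ 0   1   0   0  |   0 ]
  [ 0   0   1   0  |   5 ]
  [ 0   3  -1   1  |  -3 ]
r4 -> r4 − 3·r2
  [ 1  -3   2  -2  |   7 ]
  [ 0   1   0   0  |   0 ]
  [ 0   0   1   0  |   5 ]
  [ 0   0  -1   1  |  -3 ]
r4 -> r4 + r3
  [ 1  -3  2  -2  |  7 ]
  [ 0   1  0   0  |  0 ]
  [ 0   0  1   0  |  5 ]
  [ 0   0  0   1  |  2 ]
r1 -> r1 + 2·r4
  [ 1  -3  2  0  |  11 ]
  [ 0   1  0  0  |   0 ]
  [ 0   0  1  0  |   5 ]
  [ 0   0  0  1  |   2 ]
r1 -> r1 − 2·r3
  [ 1  -3  0  0  |  1 ]
  [ 0   1  0  0  |  0 ]
  [ 0   0  1  0  |  5 ]
  [ 0   0  0  1  |  2 ]
r1 -> r1 + 3·r2
  [ 1  0  0  0  |  1 ]
  [ 0  1  0  0  |  0 ]
  [ 0  0  1  0  |  5 ]
  [ 0  0  0  1  |  2 ]
Reading off the last column: p = 1, q = 0, r = 5, s = 2.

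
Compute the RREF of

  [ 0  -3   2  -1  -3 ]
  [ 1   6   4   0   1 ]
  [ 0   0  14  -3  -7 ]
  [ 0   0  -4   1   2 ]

r1 <=> r2
  [ 1   6   4   0   1 ]
  [ 0  -3   2  -1  -3 ]
  [ 0   0  14  -3  -7 ]
  [ 0   0  -4   1   2 ]
r2 → -1/3·r2
  [ 1  6     4    0   1 ]
  [ 0  1  -2/3  1/3   1 ]
  [ 0  0    14   -3  -7 ]
  [ 0  0    -4    1   2 ]
r3 → 1/14·r3
  [ 1  6     4      0     1 ]
  [ 0  1  -2/3    1/3     1 ]
  [ 0  0     1  -3/14  -1/2 ]
  [ 0  0    -4      1     2 ]
r4 → r4 + 4·r3
  [ 1  6     4      0     1 ]
  [ 0  1  -2/3    1/3     1 ]
  [ 0  0     1  -3/14  -1/2 ]
  [ 0  0     0    1/7     0 ]
r4 → 7·r4
  [ 1  6     4      0     1 ]
  [ 0  1  -2/3    1/3     1 ]
  [ 0  0     1  -3/14  -1/2 ]
  [ 0  0     0      1     0 ]
r3 → r3 + 3/14·r4
  [ 1  6     4    0     1 ]
  [ 0  1  -2/3  1/3     1 ]
  [ 0  0     1    0  -1/2 ]
  [ 0  0     0    1     0 ]
r2 → r2 − 1/3·r4
  [ 1  6     4  0     1 ]
  [ 0  1  -2/3  0     1 ]
  [ 0  0     1  0  -1/2 ]
  [ 0  0     0  1     0 ]
r2 → r2 + 2/3·r3
  [ 1  6  4  0     1 ]
  [ 0  1  0  0   2/3 ]
  [ 0  0  1  0  -1/2 ]
  [ 0  0  0  1     0 ]
r1 → r1 − 4·r3
  [ 1  6  0  0     3 ]
  [ 0  1  0  0   2/3 ]
  [ 0  0  1  0  -1/2 ]
  [ 0  0  0  1     0 ]
r1 → r1 − 6·r2
  [ 1  0  0  0    -1 ]
  [ 0  1  0  0   2/3 ]
  [ 0  0  1  0  -1/2 ]
  [ 0  0  0  1     0 ]

[[1, 0, 0, 0, -1], [0, 1, 0, 0, 2/3], [0, 0, 1, 0, -1/2], [0, 0, 0, 1, 0]]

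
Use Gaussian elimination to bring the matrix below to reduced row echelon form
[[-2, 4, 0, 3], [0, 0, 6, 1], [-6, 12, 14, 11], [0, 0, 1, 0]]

[[1, -2, 0, 0], [0, 0, 1, 0], [0, 0, 0, 1], [0, 0, 0, 0]]

r1 → -1/2·r1
  [  1  -2   0  -3/2 ]
  [  0   0   6     1 ]
  [ -6  12  14    11 ]
  [  0   0   1     0 ]
r3 → r3 + 6·r1
  [ 1  -2   0  -3/2 ]
  [ 0   0   6     1 ]
  [ 0   0  14     2 ]
  [ 0   0   1     0 ]
r2 → 1/6·r2
  [ 1  -2   0  -3/2 ]
  [ 0   0   1   1/6 ]
  [ 0   0  14     2 ]
  [ 0   0   1     0 ]
r3 → r3 − 14·r2
  [ 1  -2  0  -3/2 ]
  [ 0   0  1   1/6 ]
  [ 0   0  0  -1/3 ]
  [ 0   0  1     0 ]
r4 → r4 − r2
  [ 1  -2  0  -3/2 ]
  [ 0   0  1   1/6 ]
  [ 0   0  0  -1/3 ]
  [ 0   0  0  -1/6 ]
r3 → -3·r3
  [ 1  -2  0  -3/2 ]
  [ 0   0  1   1/6 ]
  [ 0   0  0     1 ]
  [ 0   0  0  -1/6 ]
r4 → r4 + 1/6·r3
  [ 1  -2  0  -3/2 ]
  [ 0   0  1   1/6 ]
  [ 0   0  0     1 ]
  [ 0   0  0     0 ]
r2 → r2 − 1/6·r3
  [ 1  -2  0  -3/2 ]
  [ 0   0  1     0 ]
  [ 0   0  0     1 ]
  [ 0   0  0     0 ]
r1 → r1 + 3/2·r3
  [ 1  -2  0  0 ]
  [ 0   0  1  0 ]
  [ 0   0  0  1 ]
  [ 0   0  0  0 ]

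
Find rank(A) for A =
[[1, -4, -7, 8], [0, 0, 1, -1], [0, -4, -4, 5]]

r2 <=> r3
  [ 1  -4  -7   8 ]
  [ 0  -4  -4   5 ]
  [ 0   0   1  -1 ]
r2 ← -1/4·r2
  [ 1  -4  -7     8 ]
  [ 0   1   1  -5/4 ]
  [ 0   0   1    -1 ]
r2 ← r2 − r3
  [ 1  -4  -7     8 ]
  [ 0   1   0  -1/4 ]
  [ 0   0   1    -1 ]
r1 ← r1 + 7·r3
  [ 1  -4  0     1 ]
  [ 0   1  0  -1/4 ]
  [ 0   0  1    -1 ]
r1 ← r1 + 4·r2
  [ 1  0  0     0 ]
  [ 0  1  0  -1/4 ]
  [ 0  0  1    -1 ]
The reduced form has 3 nonzero rows.

rank = 3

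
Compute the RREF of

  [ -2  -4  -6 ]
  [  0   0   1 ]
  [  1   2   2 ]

Multiply ρ1 by -1/2.
Subtract ρ1 from ρ3.
Add ρ2 to ρ3.
Subtract 3 times ρ2 from ρ1.

[[1, 2, 0], [0, 0, 1], [0, 0, 0]]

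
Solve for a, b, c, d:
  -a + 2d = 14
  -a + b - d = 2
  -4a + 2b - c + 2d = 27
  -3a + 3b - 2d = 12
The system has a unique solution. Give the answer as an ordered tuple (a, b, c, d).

Form the augmented matrix and row-reduce:
  [ -1  0   0   2  |  14 ]
  [ -1  1   0  -1  |   2 ]
  [ -4  2  -1   2  |  27 ]
  [ -3  3   0  -2  |  12 ]
ρ1 → -1·ρ1
  [  1  0   0  -2  |  -14 ]
  [ -1  1   0  -1  |    2 ]
  [ -4  2  -1   2  |   27 ]
  [ -3  3   0  -2  |   12 ]
ρ2 → ρ2 + ρ1
  [  1  0   0  -2  |  -14 ]
  [  0  1   0  -3  |  -12 ]
  [ -4  2  -1   2  |   27 ]
  [ -3  3   0  -2  |   12 ]
ρ3 → ρ3 + 4·ρ1
  [  1  0   0  -2  |  -14 ]
  [  0  1   0  -3  |  -12 ]
  [  0  2  -1  -6  |  -29 ]
  [ -3  3   0  -2  |   12 ]
ρ4 → ρ4 + 3·ρ1
  [ 1  0   0  -2  |  -14 ]
  [ 0  1   0  -3  |  -12 ]
  [ 0  2  -1  -6  |  -29 ]
  [ 0  3   0  -8  |  -30 ]
ρ3 → ρ3 − 2·ρ2
  [ 1  0   0  -2  |  -14 ]
  [ 0  1   0  -3  |  -12 ]
  [ 0  0  -1   0  |   -5 ]
  [ 0  3   0  -8  |  -30 ]
ρ4 → ρ4 − 3·ρ2
  [ 1  0   0  -2  |  -14 ]
  [ 0  1   0  -3  |  -12 ]
  [ 0  0  -1   0  |   -5 ]
  [ 0  0   0   1  |    6 ]
ρ3 → -1·ρ3
  [ 1  0  0  -2  |  -14 ]
  [ 0  1  0  -3  |  -12 ]
  [ 0  0  1   0  |    5 ]
  [ 0  0  0   1  |    6 ]
ρ2 → ρ2 + 3·ρ4
  [ 1  0  0  -2  |  -14 ]
  [ 0  1  0   0  |    6 ]
  [ 0  0  1   0  |    5 ]
  [ 0  0  0   1  |    6 ]
ρ1 → ρ1 + 2·ρ4
  [ 1  0  0  0  |  -2 ]
  [ 0  1  0  0  |   6 ]
  [ 0  0  1  0  |   5 ]
  [ 0  0  0  1  |   6 ]
Reading off the last column: a = -2, b = 6, c = 5, d = 6.

(-2, 6, 5, 6)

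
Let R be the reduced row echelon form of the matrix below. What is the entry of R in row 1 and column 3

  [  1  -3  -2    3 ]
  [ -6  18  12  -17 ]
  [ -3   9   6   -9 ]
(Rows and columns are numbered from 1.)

Add 6 times ρ1 to ρ2.
  [  1  -3  -2   3 ]
  [  0   0   0   1 ]
  [ -3   9   6  -9 ]
Add 3 times ρ1 to ρ3.
  [ 1  -3  -2  3 ]
  [ 0   0   0  1 ]
  [ 0   0   0  0 ]
Subtract 3 times ρ2 from ρ1.
  [ 1  -3  -2  0 ]
  [ 0   0   0  1 ]
  [ 0   0   0  0 ]

-2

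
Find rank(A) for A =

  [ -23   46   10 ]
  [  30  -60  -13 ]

rank = 2

R1 := -1/23·R1
  [  1   -2  -10/23 ]
  [ 30  -60     -13 ]
R2 := R2 − 30·R1
  [ 1  -2  -10/23 ]
  [ 0   0    1/23 ]
R2 := 23·R2
  [ 1  -2  -10/23 ]
  [ 0   0       1 ]
R1 := R1 + 10/23·R2
  [ 1  -2  0 ]
  [ 0   0  1 ]
The reduced form has 2 nonzero rows.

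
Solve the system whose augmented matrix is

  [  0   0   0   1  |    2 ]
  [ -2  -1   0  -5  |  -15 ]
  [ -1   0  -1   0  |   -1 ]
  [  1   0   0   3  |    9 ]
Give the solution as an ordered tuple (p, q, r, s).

Swap r1 and r2.
Multiply r1 by -1/2.
Add r1 to r3.
Subtract r1 from r4.
Swap r2 and r3.
Multiply r2 by 2.
Add 1/2 times r2 to r4.
Swap r3 and r4.
Multiply r3 by -1.
Add 3 times r4 to r3.
Subtract 5 times r4 from r2.
Subtract 5/2 times r4 from r1.
Add 2 times r3 to r2.
Subtract 1/2 times r2 from r1.
Reading off the last column: p = 3, q = -1, r = -2, s = 2.

(3, -1, -2, 2)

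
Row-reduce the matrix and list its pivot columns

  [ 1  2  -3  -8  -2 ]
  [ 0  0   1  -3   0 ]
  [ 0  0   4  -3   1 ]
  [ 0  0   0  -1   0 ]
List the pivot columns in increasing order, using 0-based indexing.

Subtract 4 times ρ2 from ρ3.
  [ 1  2  -3  -8  -2 ]
  [ 0  0   1  -3   0 ]
  [ 0  0   0   9   1 ]
  [ 0  0   0  -1   0 ]
Multiply ρ3 by 1/9.
  [ 1  2  -3  -8   -2 ]
  [ 0  0   1  -3    0 ]
  [ 0  0   0   1  1/9 ]
  [ 0  0   0  -1    0 ]
Add ρ3 to ρ4.
  [ 1  2  -3  -8   -2 ]
  [ 0  0   1  -3    0 ]
  [ 0  0   0   1  1/9 ]
  [ 0  0   0   0  1/9 ]
Multiply ρ4 by 9.
  [ 1  2  -3  -8   -2 ]
  [ 0  0   1  -3    0 ]
  [ 0  0   0   1  1/9 ]
  [ 0  0   0   0    1 ]
Subtract 1/9 times ρ4 from ρ3.
  [ 1  2  -3  -8  -2 ]
  [ 0  0   1  -3   0 ]
  [ 0  0   0   1   0 ]
  [ 0  0   0   0   1 ]
Add 2 times ρ4 to ρ1.
  [ 1  2  -3  -8  0 ]
  [ 0  0   1  -3  0 ]
  [ 0  0   0   1  0 ]
  [ 0  0   0   0  1 ]
Add 3 times ρ3 to ρ2.
  [ 1  2  -3  -8  0 ]
  [ 0  0   1   0  0 ]
  [ 0  0   0   1  0 ]
  [ 0  0   0   0  1 ]
Add 8 times ρ3 to ρ1.
  [ 1  2  -3  0  0 ]
  [ 0  0   1  0  0 ]
  [ 0  0   0  1  0 ]
  [ 0  0   0  0  1 ]
Add 3 times ρ2 to ρ1.
  [ 1  2  0  0  0 ]
  [ 0  0  1  0  0 ]
  [ 0  0  0  1  0 ]
  [ 0  0  0  0  1 ]
Pivot columns are the columns containing a leading 1.

0, 2, 3, 4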